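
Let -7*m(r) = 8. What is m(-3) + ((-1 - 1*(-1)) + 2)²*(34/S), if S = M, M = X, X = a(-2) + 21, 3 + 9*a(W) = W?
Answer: 887/161 ≈ 5.5093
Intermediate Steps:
m(r) = -8/7 (m(r) = -⅐*8 = -8/7)
a(W) = -⅓ + W/9
X = 184/9 (X = (-⅓ + (⅑)*(-2)) + 21 = (-⅓ - 2/9) + 21 = -5/9 + 21 = 184/9 ≈ 20.444)
M = 184/9 ≈ 20.444
S = 184/9 ≈ 20.444
m(-3) + ((-1 - 1*(-1)) + 2)²*(34/S) = -8/7 + ((-1 - 1*(-1)) + 2)²*(34/(184/9)) = -8/7 + ((-1 + 1) + 2)²*(34*(9/184)) = -8/7 + (0 + 2)²*(153/92) = -8/7 + 2²*(153/92) = -8/7 + 4*(153/92) = -8/7 + 153/23 = 887/161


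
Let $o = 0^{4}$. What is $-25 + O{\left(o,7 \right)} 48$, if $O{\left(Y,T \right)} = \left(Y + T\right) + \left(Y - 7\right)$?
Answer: $-25$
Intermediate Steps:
$o = 0$
$O{\left(Y,T \right)} = -7 + T + 2 Y$ ($O{\left(Y,T \right)} = \left(T + Y\right) + \left(-7 + Y\right) = -7 + T + 2 Y$)
$-25 + O{\left(o,7 \right)} 48 = -25 + \left(-7 + 7 + 2 \cdot 0\right) 48 = -25 + \left(-7 + 7 + 0\right) 48 = -25 + 0 \cdot 48 = -25 + 0 = -25$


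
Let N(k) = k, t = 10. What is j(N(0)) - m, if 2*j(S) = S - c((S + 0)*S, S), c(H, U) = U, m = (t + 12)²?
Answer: -484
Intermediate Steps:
m = 484 (m = (10 + 12)² = 22² = 484)
j(S) = 0 (j(S) = (S - S)/2 = (½)*0 = 0)
j(N(0)) - m = 0 - 1*484 = 0 - 484 = -484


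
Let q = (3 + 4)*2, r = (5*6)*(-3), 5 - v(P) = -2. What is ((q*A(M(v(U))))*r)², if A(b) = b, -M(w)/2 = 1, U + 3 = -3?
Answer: 6350400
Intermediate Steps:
U = -6 (U = -3 - 3 = -6)
v(P) = 7 (v(P) = 5 - 1*(-2) = 5 + 2 = 7)
M(w) = -2 (M(w) = -2*1 = -2)
r = -90 (r = 30*(-3) = -90)
q = 14 (q = 7*2 = 14)
((q*A(M(v(U))))*r)² = ((14*(-2))*(-90))² = (-28*(-90))² = 2520² = 6350400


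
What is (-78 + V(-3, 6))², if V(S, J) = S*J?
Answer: 9216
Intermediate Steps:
V(S, J) = J*S
(-78 + V(-3, 6))² = (-78 + 6*(-3))² = (-78 - 18)² = (-96)² = 9216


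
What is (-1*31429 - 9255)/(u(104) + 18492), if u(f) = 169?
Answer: -40684/18661 ≈ -2.1802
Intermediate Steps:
(-1*31429 - 9255)/(u(104) + 18492) = (-1*31429 - 9255)/(169 + 18492) = (-31429 - 9255)/18661 = -40684*1/18661 = -40684/18661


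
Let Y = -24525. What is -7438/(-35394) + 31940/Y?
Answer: -31602247/28934595 ≈ -1.0922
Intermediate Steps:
-7438/(-35394) + 31940/Y = -7438/(-35394) + 31940/(-24525) = -7438*(-1/35394) + 31940*(-1/24525) = 3719/17697 - 6388/4905 = -31602247/28934595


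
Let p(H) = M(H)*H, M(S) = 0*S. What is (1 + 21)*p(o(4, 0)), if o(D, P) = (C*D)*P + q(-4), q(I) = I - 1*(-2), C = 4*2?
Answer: 0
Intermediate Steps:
C = 8
q(I) = 2 + I (q(I) = I + 2 = 2 + I)
M(S) = 0
o(D, P) = -2 + 8*D*P (o(D, P) = (8*D)*P + (2 - 4) = 8*D*P - 2 = -2 + 8*D*P)
p(H) = 0 (p(H) = 0*H = 0)
(1 + 21)*p(o(4, 0)) = (1 + 21)*0 = 22*0 = 0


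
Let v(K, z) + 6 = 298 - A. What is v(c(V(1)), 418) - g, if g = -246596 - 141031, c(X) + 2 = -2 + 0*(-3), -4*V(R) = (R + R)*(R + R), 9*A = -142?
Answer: 3491413/9 ≈ 3.8794e+5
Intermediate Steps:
A = -142/9 (A = (⅑)*(-142) = -142/9 ≈ -15.778)
V(R) = -R² (V(R) = -(R + R)*(R + R)/4 = -2*R*2*R/4 = -R²)
c(X) = -4 (c(X) = -2 + (-2 + 0*(-3)) = -2 + (-2 + 0) = -2 - 2 = -4)
v(K, z) = 2770/9 (v(K, z) = -6 + (298 - 1*(-142/9)) = -6 + (298 + 142/9) = -6 + 2824/9 = 2770/9)
g = -387627
v(c(V(1)), 418) - g = 2770/9 - 1*(-387627) = 2770/9 + 387627 = 3491413/9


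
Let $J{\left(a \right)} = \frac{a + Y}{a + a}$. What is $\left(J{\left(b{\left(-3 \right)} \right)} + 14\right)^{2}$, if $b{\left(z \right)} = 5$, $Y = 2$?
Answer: $\frac{21609}{100} \approx 216.09$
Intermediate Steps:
$J{\left(a \right)} = \frac{2 + a}{2 a}$ ($J{\left(a \right)} = \frac{a + 2}{a + a} = \frac{2 + a}{2 a}$)
$\left(J{\left(b{\left(-3 \right)} \right)} + 14\right)^{2} = \left(\frac{2 + 5}{2 \cdot 5} + 14\right)^{2} = \left(\frac{1}{2} \cdot \frac{1}{5} \cdot 7 + 14\right)^{2} = \left(\frac{7}{10} + 14\right)^{2} = \left(\frac{147}{10}\right)^{2} = \frac{21609}{100}$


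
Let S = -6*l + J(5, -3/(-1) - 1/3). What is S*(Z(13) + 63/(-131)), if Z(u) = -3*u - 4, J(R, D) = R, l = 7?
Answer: 210752/131 ≈ 1608.8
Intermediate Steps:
Z(u) = -4 - 3*u
S = -37 (S = -6*7 + 5 = -42 + 5 = -37)
S*(Z(13) + 63/(-131)) = -37*((-4 - 3*13) + 63/(-131)) = -37*((-4 - 39) + 63*(-1/131)) = -37*(-43 - 63/131) = -37*(-5696/131) = 210752/131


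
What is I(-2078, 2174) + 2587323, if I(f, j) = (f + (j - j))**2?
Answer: 6905407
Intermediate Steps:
I(f, j) = f**2 (I(f, j) = (f + 0)**2 = f**2)
I(-2078, 2174) + 2587323 = (-2078)**2 + 2587323 = 4318084 + 2587323 = 6905407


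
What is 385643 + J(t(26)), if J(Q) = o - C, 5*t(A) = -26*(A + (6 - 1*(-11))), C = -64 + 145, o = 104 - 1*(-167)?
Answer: 385833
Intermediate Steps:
o = 271 (o = 104 + 167 = 271)
C = 81
t(A) = -442/5 - 26*A/5 (t(A) = (-26*(A + (6 - 1*(-11))))/5 = (-26*(A + (6 + 11)))/5 = (-26*(A + 17))/5 = (-26*(17 + A))/5 = (-442 - 26*A)/5 = -442/5 - 26*A/5)
J(Q) = 190 (J(Q) = 271 - 1*81 = 271 - 81 = 190)
385643 + J(t(26)) = 385643 + 190 = 385833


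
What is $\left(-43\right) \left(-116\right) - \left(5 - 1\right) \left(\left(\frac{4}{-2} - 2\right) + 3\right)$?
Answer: $4992$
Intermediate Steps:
$\left(-43\right) \left(-116\right) - \left(5 - 1\right) \left(\left(\frac{4}{-2} - 2\right) + 3\right) = 4988 - 4 \left(\left(4 \left(- \frac{1}{2}\right) - 2\right) + 3\right) = 4988 - 4 \left(\left(-2 - 2\right) + 3\right) = 4988 - 4 \left(-4 + 3\right) = 4988 - 4 \left(-1\right) = 4988 - -4 = 4988 + 4 = 4992$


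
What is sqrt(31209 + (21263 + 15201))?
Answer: sqrt(67673) ≈ 260.14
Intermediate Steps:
sqrt(31209 + (21263 + 15201)) = sqrt(31209 + 36464) = sqrt(67673)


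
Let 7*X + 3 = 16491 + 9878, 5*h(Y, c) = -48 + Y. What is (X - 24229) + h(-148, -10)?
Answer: -717557/35 ≈ -20502.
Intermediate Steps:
h(Y, c) = -48/5 + Y/5 (h(Y, c) = (-48 + Y)/5 = -48/5 + Y/5)
X = 26366/7 (X = -3/7 + (16491 + 9878)/7 = -3/7 + (⅐)*26369 = -3/7 + 3767 = 26366/7 ≈ 3766.6)
(X - 24229) + h(-148, -10) = (26366/7 - 24229) + (-48/5 + (⅕)*(-148)) = -143237/7 + (-48/5 - 148/5) = -143237/7 - 196/5 = -717557/35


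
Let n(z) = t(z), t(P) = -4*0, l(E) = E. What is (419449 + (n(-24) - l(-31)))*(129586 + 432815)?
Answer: 235915971480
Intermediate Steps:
t(P) = 0
n(z) = 0
(419449 + (n(-24) - l(-31)))*(129586 + 432815) = (419449 + (0 - 1*(-31)))*(129586 + 432815) = (419449 + (0 + 31))*562401 = (419449 + 31)*562401 = 419480*562401 = 235915971480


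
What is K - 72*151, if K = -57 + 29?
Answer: -10900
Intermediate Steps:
K = -28
K - 72*151 = -28 - 72*151 = -28 - 10872 = -10900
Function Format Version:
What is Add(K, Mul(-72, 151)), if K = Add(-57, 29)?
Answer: -10900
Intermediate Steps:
K = -28
Add(K, Mul(-72, 151)) = Add(-28, Mul(-72, 151)) = Add(-28, -10872) = -10900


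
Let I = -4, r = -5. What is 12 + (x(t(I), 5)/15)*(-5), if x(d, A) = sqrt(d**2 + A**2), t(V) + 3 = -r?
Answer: 12 - sqrt(29)/3 ≈ 10.205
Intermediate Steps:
t(V) = 2 (t(V) = -3 - 1*(-5) = -3 + 5 = 2)
x(d, A) = sqrt(A**2 + d**2)
12 + (x(t(I), 5)/15)*(-5) = 12 + (sqrt(5**2 + 2**2)/15)*(-5) = 12 + (sqrt(25 + 4)*(1/15))*(-5) = 12 + (sqrt(29)*(1/15))*(-5) = 12 + (sqrt(29)/15)*(-5) = 12 - sqrt(29)/3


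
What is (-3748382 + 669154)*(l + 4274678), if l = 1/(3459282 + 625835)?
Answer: -53771202987226783556/4085117 ≈ -1.3163e+13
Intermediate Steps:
l = 1/4085117 ≈ 2.4479e-7
(-3748382 + 669154)*(l + 4274678) = (-3748382 + 669154)*(1/4085117 + 4274678) = -3079228*17462559767327/4085117 = -53771202987226783556/4085117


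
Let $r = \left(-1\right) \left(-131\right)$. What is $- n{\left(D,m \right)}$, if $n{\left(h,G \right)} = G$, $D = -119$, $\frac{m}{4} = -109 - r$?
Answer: $960$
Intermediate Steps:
$r = 131$
$m = -960$ ($m = 4 \left(-109 - 131\right) = 4 \left(-240\right) = -960$)
$- n{\left(D,m \right)} = \left(-1\right) \left(-960\right) = 960$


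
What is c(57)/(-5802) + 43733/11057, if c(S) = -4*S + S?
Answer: 85209871/21384238 ≈ 3.9847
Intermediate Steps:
c(S) = -3*S
c(57)/(-5802) + 43733/11057 = -3*57/(-5802) + 43733/11057 = -171*(-1/5802) + 43733*(1/11057) = 57/1934 + 43733/11057 = 85209871/21384238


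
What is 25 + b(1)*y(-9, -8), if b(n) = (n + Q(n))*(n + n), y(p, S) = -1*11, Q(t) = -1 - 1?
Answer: 47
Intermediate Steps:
Q(t) = -2
y(p, S) = -11
b(n) = 2*n*(-2 + n) (b(n) = (n - 2)*(n + n) = (-2 + n)*(2*n) = 2*n*(-2 + n))
25 + b(1)*y(-9, -8) = 25 + (2*1*(-2 + 1))*(-11) = 25 + (2*1*(-1))*(-11) = 25 - 2*(-11) = 25 + 22 = 47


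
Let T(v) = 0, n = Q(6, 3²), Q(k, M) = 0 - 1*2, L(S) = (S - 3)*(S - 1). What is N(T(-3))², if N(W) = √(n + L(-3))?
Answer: 22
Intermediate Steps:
L(S) = (-1 + S)*(-3 + S) (L(S) = (-3 + S)*(-1 + S) = (-1 + S)*(-3 + S))
Q(k, M) = -2 (Q(k, M) = 0 - 2 = -2)
n = -2
N(W) = √22 (N(W) = √(-2 + (3 + (-3)² - 4*(-3))) = √(-2 + (3 + 9 + 12)) = √(-2 + 24) = √22)
N(T(-3))² = (√22)² = 22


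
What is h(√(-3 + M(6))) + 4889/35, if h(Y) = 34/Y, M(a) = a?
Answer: 4889/35 + 34*√3/3 ≈ 159.32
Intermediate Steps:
h(√(-3 + M(6))) + 4889/35 = 34/(√(-3 + 6)) + 4889/35 = 34/(√3) + 4889*(1/35) = 34*(√3/3) + 4889/35 = 34*√3/3 + 4889/35 = 4889/35 + 34*√3/3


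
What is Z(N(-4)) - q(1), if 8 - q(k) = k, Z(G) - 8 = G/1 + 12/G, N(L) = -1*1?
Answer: -12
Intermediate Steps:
N(L) = -1
Z(G) = 8 + G + 12/G (Z(G) = 8 + (G/1 + 12/G) = 8 + (G*1 + 12/G) = 8 + (G + 12/G) = 8 + G + 12/G)
q(k) = 8 - k
Z(N(-4)) - q(1) = (8 - 1 + 12/(-1)) - (8 - 1*1) = (8 - 1 + 12*(-1)) - (8 - 1) = (8 - 1 - 12) - 1*7 = -5 - 7 = -12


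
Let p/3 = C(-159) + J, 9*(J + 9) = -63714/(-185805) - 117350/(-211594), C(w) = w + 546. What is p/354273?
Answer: 22297612490201/6964161029052705 ≈ 0.0032018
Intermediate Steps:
C(w) = 546 + w
J = -524874559984/58972834755 (J = -9 + (-63714/(-185805) - 117350/(-211594))/9 = -9 + (-63714*(-1/185805) - 117350*(-1/211594))/9 = -9 + (21238/61935 + 58675/105797)/9 = -9 + (⅑)*(5880952811/6552537195) = -9 + 5880952811/58972834755 = -524874559984/58972834755 ≈ -8.9003)
p = 22297612490201/19657611585 (p = 3*((546 - 159) - 524874559984/58972834755) = 3*(387 - 524874559984/58972834755) = 3*(22297612490201/58972834755) = 22297612490201/19657611585 ≈ 1134.3)
p/354273 = (22297612490201/19657611585)/354273 = (22297612490201/19657611585)*(1/354273) = 22297612490201/6964161029052705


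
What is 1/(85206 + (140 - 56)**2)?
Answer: 1/92262 ≈ 1.0839e-5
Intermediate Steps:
1/(85206 + (140 - 56)**2) = 1/(85206 + 84**2) = 1/(85206 + 7056) = 1/92262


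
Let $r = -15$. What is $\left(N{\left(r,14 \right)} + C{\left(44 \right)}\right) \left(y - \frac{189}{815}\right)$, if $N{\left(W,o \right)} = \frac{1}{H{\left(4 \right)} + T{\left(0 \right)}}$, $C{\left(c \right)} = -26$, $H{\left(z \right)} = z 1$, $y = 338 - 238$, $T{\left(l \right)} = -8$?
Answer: $- \frac{1707531}{652} \approx -2618.9$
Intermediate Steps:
$y = 100$
$H{\left(z \right)} = z$
$N{\left(W,o \right)} = - \frac{1}{4}$ ($N{\left(W,o \right)} = \frac{1}{4 - 8} = \frac{1}{-4} = - \frac{1}{4}$)
$\left(N{\left(r,14 \right)} + C{\left(44 \right)}\right) \left(y - \frac{189}{815}\right) = \left(- \frac{1}{4} - 26\right) \left(100 - \frac{189}{815}\right) = - \frac{105 \left(100 - \frac{189}{815}\right)}{4} = \left(- \frac{105}{4}\right) \frac{81311}{815} = - \frac{1707531}{652}$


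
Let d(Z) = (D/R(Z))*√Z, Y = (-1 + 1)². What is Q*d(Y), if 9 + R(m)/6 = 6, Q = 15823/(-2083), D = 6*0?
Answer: 0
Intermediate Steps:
D = 0
Y = 0 (Y = 0² = 0)
Q = -15823/2083 (Q = 15823*(-1/2083) = -15823/2083 ≈ -7.5963)
R(m) = -18 (R(m) = -54 + 6*6 = -54 + 36 = -18)
d(Z) = 0 (d(Z) = (0/(-18))*√Z = (0*(-1/18))*√Z = 0*√Z = 0)
Q*d(Y) = -15823/2083*0 = 0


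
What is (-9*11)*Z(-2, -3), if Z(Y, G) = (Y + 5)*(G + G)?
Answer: 1782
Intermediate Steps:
Z(Y, G) = 2*G*(5 + Y) (Z(Y, G) = (5 + Y)*(2*G) = 2*G*(5 + Y))
(-9*11)*Z(-2, -3) = (-9*11)*(2*(-3)*(5 - 2)) = -198*(-3)*3 = -99*(-18) = 1782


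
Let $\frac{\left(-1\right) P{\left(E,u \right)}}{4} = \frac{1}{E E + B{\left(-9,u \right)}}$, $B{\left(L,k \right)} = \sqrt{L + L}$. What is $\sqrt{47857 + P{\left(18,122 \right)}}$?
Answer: $\frac{\sqrt{3} \sqrt{\frac{15505664 + 143571 i \sqrt{2}}{108 + i \sqrt{2}}}}{3} \approx 218.76 + 3.6943 \cdot 10^{-7} i$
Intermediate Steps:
$B{\left(L,k \right)} = \sqrt{2} \sqrt{L}$ ($B{\left(L,k \right)} = \sqrt{2 L} = \sqrt{2} \sqrt{L}$)
$P{\left(E,u \right)} = - \frac{4}{E^{2} + 3 i \sqrt{2}}$ ($P{\left(E,u \right)} = - \frac{4}{E E + \sqrt{2} \sqrt{-9}} = - \frac{4}{E^{2} + \sqrt{2} \cdot 3 i} = - \frac{4}{E^{2} + 3 i \sqrt{2}}$)
$\sqrt{47857 + P{\left(18,122 \right)}} = \sqrt{47857 - \frac{4}{18^{2} + 3 i \sqrt{2}}} = \sqrt{47857 - \frac{4}{324 + 3 i \sqrt{2}}}$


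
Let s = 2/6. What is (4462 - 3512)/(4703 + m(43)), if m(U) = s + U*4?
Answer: 1425/7313 ≈ 0.19486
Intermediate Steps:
s = 1/3 (s = 2*(1/6) = 1/3 ≈ 0.33333)
m(U) = 1/3 + 4*U (m(U) = 1/3 + U*4 = 1/3 + 4*U)
(4462 - 3512)/(4703 + m(43)) = (4462 - 3512)/(4703 + (1/3 + 4*43)) = 950/(4703 + (1/3 + 172)) = 950/(4703 + 517/3) = 950/(14626/3) = 950*(3/14626) = 1425/7313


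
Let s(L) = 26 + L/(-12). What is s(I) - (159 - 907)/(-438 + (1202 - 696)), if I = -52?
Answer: 124/3 ≈ 41.333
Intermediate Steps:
s(L) = 26 - L/12 (s(L) = 26 + L*(-1/12) = 26 - L/12)
s(I) - (159 - 907)/(-438 + (1202 - 696)) = (26 - 1/12*(-52)) - (159 - 907)/(-438 + (1202 - 696)) = (26 + 13/3) - (-748)/(-438 + 506) = 91/3 - (-748)/68 = 91/3 - 1*(-11) = 91/3 + 11 = 124/3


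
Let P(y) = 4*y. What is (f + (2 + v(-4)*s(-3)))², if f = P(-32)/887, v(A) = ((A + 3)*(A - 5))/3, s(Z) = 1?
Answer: 18550249/786769 ≈ 23.578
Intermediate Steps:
v(A) = (-5 + A)*(3 + A)/3 (v(A) = ((3 + A)*(-5 + A))*(⅓) = ((-5 + A)*(3 + A))*(⅓) = (-5 + A)*(3 + A)/3)
f = -128/887 (f = (4*(-32))/887 = -128*1/887 = -128/887 ≈ -0.14431)
(f + (2 + v(-4)*s(-3)))² = (-128/887 + (2 + (-5 - ⅔*(-4) + (⅓)*(-4)²)*1))² = (-128/887 + (2 + (-5 + 8/3 + (⅓)*16)*1))² = (-128/887 + (2 + (-5 + 8/3 + 16/3)*1))² = (-128/887 + (2 + 3*1))² = (-128/887 + (2 + 3))² = (-128/887 + 5)² = (4307/887)² = 18550249/786769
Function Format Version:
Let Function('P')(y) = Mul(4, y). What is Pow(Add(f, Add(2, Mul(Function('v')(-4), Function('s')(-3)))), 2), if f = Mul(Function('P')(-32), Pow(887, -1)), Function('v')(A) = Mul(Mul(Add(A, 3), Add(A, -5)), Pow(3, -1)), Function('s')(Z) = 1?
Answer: Rational(18550249, 786769) ≈ 23.578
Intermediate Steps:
Function('v')(A) = Mul(Rational(1, 3), Add(-5, A), Add(3, A)) (Function('v')(A) = Mul(Mul(Add(3, A), Add(-5, A)), Rational(1, 3)) = Mul(Mul(Add(-5, A), Add(3, A)), Rational(1, 3)) = Mul(Rational(1, 3), Add(-5, A), Add(3, A)))
f = Rational(-128, 887) (f = Mul(Mul(4, -32), Pow(887, -1)) = Mul(-128, Rational(1, 887)) = Rational(-128, 887) ≈ -0.14431)
Pow(Add(f, Add(2, Mul(Function('v')(-4), Function('s')(-3)))), 2) = Pow(Add(Rational(-128, 887), Add(2, Mul(Add(-5, Mul(Rational(-2, 3), -4), Mul(Rational(1, 3), Pow(-4, 2))), 1))), 2) = Pow(Add(Rational(-128, 887), Add(2, Mul(Add(-5, Rational(8, 3), Mul(Rational(1, 3), 16)), 1))), 2) = Pow(Add(Rational(-128, 887), Add(2, Mul(Add(-5, Rational(8, 3), Rational(16, 3)), 1))), 2) = Pow(Add(Rational(-128, 887), Add(2, Mul(3, 1))), 2) = Pow(Add(Rational(-128, 887), Add(2, 3)), 2) = Pow(Add(Rational(-128, 887), 5), 2) = Pow(Rational(4307, 887), 2) = Rational(18550249, 786769)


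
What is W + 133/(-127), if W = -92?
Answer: -11817/127 ≈ -93.047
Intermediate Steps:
W + 133/(-127) = -92 + 133/(-127) = -92 + 133*(-1/127) = -92 - 133/127 = -11817/127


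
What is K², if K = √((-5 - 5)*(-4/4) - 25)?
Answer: -15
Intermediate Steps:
K = I*√15 (K = √(-(-40)/4 - 25) = √(-10*(-1) - 25) = √(10 - 25) = √(-15) = I*√15 ≈ 3.873*I)
K² = (I*√15)² = -15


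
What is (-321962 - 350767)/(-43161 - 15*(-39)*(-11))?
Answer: 224243/16532 ≈ 13.564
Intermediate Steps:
(-321962 - 350767)/(-43161 - 15*(-39)*(-11)) = -672729/(-43161 + 585*(-11)) = -672729/(-43161 - 6435) = -672729/(-49596) = -672729*(-1/49596) = 224243/16532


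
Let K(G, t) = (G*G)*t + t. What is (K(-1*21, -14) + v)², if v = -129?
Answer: 39904489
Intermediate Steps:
K(G, t) = t + t*G² (K(G, t) = G²*t + t = t*G² + t = t + t*G²)
(K(-1*21, -14) + v)² = (-14*(1 + (-1*21)²) - 129)² = (-14*(1 + (-21)²) - 129)² = (-14*(1 + 441) - 129)² = (-14*442 - 129)² = (-6188 - 129)² = (-6317)² = 39904489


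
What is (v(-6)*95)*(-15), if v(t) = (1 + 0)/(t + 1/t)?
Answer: 8550/37 ≈ 231.08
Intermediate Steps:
v(t) = 1/(t + 1/t)
(v(-6)*95)*(-15) = (-6/(1 + (-6)²)*95)*(-15) = (-6/(1 + 36)*95)*(-15) = (-6/37*95)*(-15) = (-6*1/37*95)*(-15) = -6/37*95*(-15) = -570/37*(-15) = 8550/37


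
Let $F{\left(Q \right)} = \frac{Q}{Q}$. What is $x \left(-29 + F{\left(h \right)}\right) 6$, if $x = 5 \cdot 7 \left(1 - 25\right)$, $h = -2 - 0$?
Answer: $141120$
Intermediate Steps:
$h = -2$ ($h = -2 + 0 = -2$)
$F{\left(Q \right)} = 1$
$x = -840$ ($x = 35 \left(1 - 25\right) = 35 \left(-24\right) = -840$)
$x \left(-29 + F{\left(h \right)}\right) 6 = - 840 \left(-29 + 1\right) 6 = - 840 \left(\left(-28\right) 6\right) = \left(-840\right) \left(-168\right) = 141120$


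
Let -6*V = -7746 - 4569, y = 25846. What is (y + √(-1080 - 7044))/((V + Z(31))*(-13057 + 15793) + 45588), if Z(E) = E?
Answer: 12923/2873022 + I*√2031/2873022 ≈ 0.004498 + 1.5686e-5*I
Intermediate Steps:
V = 4105/2 (V = -(-7746 - 4569)/6 = -⅙*(-12315) = 4105/2 ≈ 2052.5)
(y + √(-1080 - 7044))/((V + Z(31))*(-13057 + 15793) + 45588) = (25846 + √(-1080 - 7044))/((4105/2 + 31)*(-13057 + 15793) + 45588) = (25846 + √(-8124))/((4167/2)*2736 + 45588) = (25846 + 2*I*√2031)/(5700456 + 45588) = (25846 + 2*I*√2031)/5746044 = (25846 + 2*I*√2031)*(1/5746044) = 12923/2873022 + I*√2031/2873022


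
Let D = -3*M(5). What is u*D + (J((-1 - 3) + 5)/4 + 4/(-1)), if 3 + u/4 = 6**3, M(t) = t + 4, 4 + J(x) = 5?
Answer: -92031/4 ≈ -23008.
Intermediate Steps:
J(x) = 1 (J(x) = -4 + 5 = 1)
M(t) = 4 + t
D = -27 (D = -3*(4 + 5) = -3*9 = -27)
u = 852 (u = -12 + 4*6**3 = -12 + 4*216 = -12 + 864 = 852)
u*D + (J((-1 - 3) + 5)/4 + 4/(-1)) = 852*(-27) + (1/4 + 4/(-1)) = -23004 + (1*(1/4) + 4*(-1)) = -23004 + (1/4 - 4) = -23004 - 15/4 = -92031/4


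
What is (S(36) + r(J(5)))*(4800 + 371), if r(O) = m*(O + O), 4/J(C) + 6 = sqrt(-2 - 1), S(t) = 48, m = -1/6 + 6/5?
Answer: 47118152/195 - 641204*I*sqrt(3)/585 ≈ 2.4163e+5 - 1898.5*I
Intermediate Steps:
m = 31/30 (m = -1*1/6 + 6*(1/5) = -1/6 + 6/5 = 31/30 ≈ 1.0333)
J(C) = 4/(-6 + I*sqrt(3)) (J(C) = 4/(-6 + sqrt(-2 - 1)) = 4/(-6 + sqrt(-3)) = 4/(-6 + I*sqrt(3)))
r(O) = 31*O/15 (r(O) = 31*(O + O)/30 = 31*(2*O)/30 = 31*O/15)
(S(36) + r(J(5)))*(4800 + 371) = (48 + 31*(-8/13 - 4*I*sqrt(3)/39)/15)*(4800 + 371) = (48 + (-248/195 - 124*I*sqrt(3)/585))*5171 = (9112/195 - 124*I*sqrt(3)/585)*5171 = 47118152/195 - 641204*I*sqrt(3)/585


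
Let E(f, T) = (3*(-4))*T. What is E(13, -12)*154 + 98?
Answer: 22274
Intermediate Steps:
E(f, T) = -12*T
E(13, -12)*154 + 98 = -12*(-12)*154 + 98 = 144*154 + 98 = 22176 + 98 = 22274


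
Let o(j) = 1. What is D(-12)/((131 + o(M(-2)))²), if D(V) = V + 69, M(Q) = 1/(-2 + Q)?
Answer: 19/5808 ≈ 0.0032713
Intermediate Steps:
D(V) = 69 + V
D(-12)/((131 + o(M(-2)))²) = (69 - 12)/((131 + 1)²) = 57/(132²) = 57/17424 = 57*(1/17424) = 19/5808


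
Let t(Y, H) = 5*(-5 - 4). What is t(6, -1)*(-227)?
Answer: 10215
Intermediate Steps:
t(Y, H) = -45 (t(Y, H) = 5*(-9) = -45)
t(6, -1)*(-227) = -45*(-227) = 10215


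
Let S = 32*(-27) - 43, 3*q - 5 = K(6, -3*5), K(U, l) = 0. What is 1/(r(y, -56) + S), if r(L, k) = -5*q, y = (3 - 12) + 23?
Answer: -3/2746 ≈ -0.0010925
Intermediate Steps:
q = 5/3 (q = 5/3 + (⅓)*0 = 5/3 + 0 = 5/3 ≈ 1.6667)
y = 14 (y = -9 + 23 = 14)
r(L, k) = -25/3 (r(L, k) = -5*5/3 = -25/3)
S = -907 (S = -864 - 43 = -907)
1/(r(y, -56) + S) = 1/(-25/3 - 907) = 1/(-2746/3) = -3/2746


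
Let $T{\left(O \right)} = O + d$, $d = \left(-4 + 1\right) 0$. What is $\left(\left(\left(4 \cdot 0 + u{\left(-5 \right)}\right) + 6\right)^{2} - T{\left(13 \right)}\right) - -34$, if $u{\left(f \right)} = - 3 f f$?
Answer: $4782$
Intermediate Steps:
$u{\left(f \right)} = - 3 f^{2}$
$d = 0$ ($d = \left(-3\right) 0 = 0$)
$T{\left(O \right)} = O$ ($T{\left(O \right)} = O + 0 = O$)
$\left(\left(\left(4 \cdot 0 + u{\left(-5 \right)}\right) + 6\right)^{2} - T{\left(13 \right)}\right) - -34 = \left(\left(\left(4 \cdot 0 - 3 \left(-5\right)^{2}\right) + 6\right)^{2} - 13\right) - -34 = \left(\left(\left(0 - 75\right) + 6\right)^{2} - 13\right) + 34 = \left(\left(-75 + 6\right)^{2} - 13\right) + 34 = \left(\left(-69\right)^{2} - 13\right) + 34 = \left(4761 - 13\right) + 34 = 4748 + 34 = 4782$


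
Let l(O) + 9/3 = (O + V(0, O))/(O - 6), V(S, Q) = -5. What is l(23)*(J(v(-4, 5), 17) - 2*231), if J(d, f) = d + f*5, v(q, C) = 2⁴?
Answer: 11913/17 ≈ 700.76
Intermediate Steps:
v(q, C) = 16
J(d, f) = d + 5*f
l(O) = -3 + (-5 + O)/(-6 + O) (l(O) = -3 + (O - 5)/(O - 6) = -3 + (-5 + O)/(-6 + O))
l(23)*(J(v(-4, 5), 17) - 2*231) = ((13 - 2*23)/(-6 + 23))*((16 + 5*17) - 2*231) = ((13 - 46)/17)*((16 + 85) - 462) = ((1/17)*(-33))*(101 - 462) = -33/17*(-361) = 11913/17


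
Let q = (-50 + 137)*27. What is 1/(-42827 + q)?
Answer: -1/40478 ≈ -2.4705e-5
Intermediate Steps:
q = 2349 (q = 87*27 = 2349)
1/(-42827 + q) = 1/(-42827 + 2349) = 1/(-40478) = -1/40478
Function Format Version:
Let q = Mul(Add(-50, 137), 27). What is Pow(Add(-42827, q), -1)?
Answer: Rational(-1, 40478) ≈ -2.4705e-5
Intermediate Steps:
q = 2349 (q = Mul(87, 27) = 2349)
Pow(Add(-42827, q), -1) = Pow(Add(-42827, 2349), -1) = Pow(-40478, -1) = Rational(-1, 40478)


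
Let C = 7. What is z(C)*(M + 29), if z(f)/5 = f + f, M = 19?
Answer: 3360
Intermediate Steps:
z(f) = 10*f (z(f) = 5*(f + f) = 5*(2*f) = 10*f)
z(C)*(M + 29) = (10*7)*(19 + 29) = 70*48 = 3360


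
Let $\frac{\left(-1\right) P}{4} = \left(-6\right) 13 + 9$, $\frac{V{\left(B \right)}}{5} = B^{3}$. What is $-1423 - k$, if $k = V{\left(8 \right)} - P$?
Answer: $-3707$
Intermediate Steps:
$V{\left(B \right)} = 5 B^{3}$
$P = 276$ ($P = - 4 \left(\left(-6\right) 13 + 9\right) = - 4 \left(-78 + 9\right) = \left(-4\right) \left(-69\right) = 276$)
$k = 2284$ ($k = 5 \cdot 8^{3} - 276 = 5 \cdot 512 - 276 = 2560 - 276 = 2284$)
$-1423 - k = -1423 - 2284 = -3707$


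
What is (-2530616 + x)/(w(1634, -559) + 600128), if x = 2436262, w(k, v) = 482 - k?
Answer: -247/1568 ≈ -0.15753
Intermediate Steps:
(-2530616 + x)/(w(1634, -559) + 600128) = (-2530616 + 2436262)/((482 - 1*1634) + 600128) = -94354/((482 - 1634) + 600128) = -94354/(-1152 + 600128) = -94354/598976 = -94354*1/598976 = -247/1568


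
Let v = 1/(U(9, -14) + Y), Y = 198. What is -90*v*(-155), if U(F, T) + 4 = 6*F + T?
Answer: 775/13 ≈ 59.615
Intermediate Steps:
U(F, T) = -4 + T + 6*F (U(F, T) = -4 + (6*F + T) = -4 + (T + 6*F) = -4 + T + 6*F)
v = 1/234 (v = 1/((-4 - 14 + 6*9) + 198) = 1/((-4 - 14 + 54) + 198) = 1/(36 + 198) = 1/234 ≈ 0.0042735)
-90*v*(-155) = -90*1/234*(-155) = -5/13*(-155) = 775/13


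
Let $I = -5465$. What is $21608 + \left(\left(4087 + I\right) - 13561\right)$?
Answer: $6669$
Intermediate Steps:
$21608 + \left(\left(4087 + I\right) - 13561\right) = 21608 + \left(\left(4087 - 5465\right) - 13561\right) = 21608 - 14939 = 6669$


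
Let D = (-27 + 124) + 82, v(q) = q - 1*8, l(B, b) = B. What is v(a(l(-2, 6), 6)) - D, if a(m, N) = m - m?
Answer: -187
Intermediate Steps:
a(m, N) = 0
v(q) = -8 + q (v(q) = q - 8 = -8 + q)
D = 179 (D = 97 + 82 = 179)
v(a(l(-2, 6), 6)) - D = (-8 + 0) - 1*179 = -8 - 179 = -187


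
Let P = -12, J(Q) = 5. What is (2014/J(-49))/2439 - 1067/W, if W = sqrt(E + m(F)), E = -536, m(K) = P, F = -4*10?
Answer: 2014/12195 + 1067*I*sqrt(137)/274 ≈ 0.16515 + 45.58*I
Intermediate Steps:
F = -40
m(K) = -12
W = 2*I*sqrt(137) (W = sqrt(-536 - 12) = sqrt(-548) = 2*I*sqrt(137) ≈ 23.409*I)
(2014/J(-49))/2439 - 1067/W = (2014/5)/2439 - 1067*(-I*sqrt(137)/274) = (2014*(1/5))*(1/2439) - (-1067)*I*sqrt(137)/274 = (2014/5)*(1/2439) + 1067*I*sqrt(137)/274 = 2014/12195 + 1067*I*sqrt(137)/274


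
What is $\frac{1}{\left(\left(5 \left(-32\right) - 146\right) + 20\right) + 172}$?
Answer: $- \frac{1}{114} \approx -0.0087719$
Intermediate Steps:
$\frac{1}{\left(\left(5 \left(-32\right) - 146\right) + 20\right) + 172} = \frac{1}{\left(\left(-160 - 146\right) + 20\right) + 172} = \frac{1}{\left(-306 + 20\right) + 172} = \frac{1}{-286 + 172} = \frac{1}{-114} = - \frac{1}{114}$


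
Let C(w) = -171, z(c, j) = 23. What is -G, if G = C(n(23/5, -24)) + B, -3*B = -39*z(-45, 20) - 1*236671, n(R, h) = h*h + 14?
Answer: -237055/3 ≈ -79018.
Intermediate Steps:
n(R, h) = 14 + h² (n(R, h) = h² + 14 = 14 + h²)
B = 237568/3 (B = -(-39*23 - 1*236671)/3 = -(-897 - 236671)/3 = -⅓*(-237568) = 237568/3 ≈ 79189.)
G = 237055/3 (G = -171 + 237568/3 = 237055/3 ≈ 79018.)
-G = -1*237055/3 = -237055/3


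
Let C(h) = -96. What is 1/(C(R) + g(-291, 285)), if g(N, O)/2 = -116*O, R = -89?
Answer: -1/66216 ≈ -1.5102e-5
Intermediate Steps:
g(N, O) = -232*O (g(N, O) = 2*(-116*O) = -232*O)
1/(C(R) + g(-291, 285)) = 1/(-96 - 232*285) = 1/(-96 - 66120) = 1/(-66216) = -1/66216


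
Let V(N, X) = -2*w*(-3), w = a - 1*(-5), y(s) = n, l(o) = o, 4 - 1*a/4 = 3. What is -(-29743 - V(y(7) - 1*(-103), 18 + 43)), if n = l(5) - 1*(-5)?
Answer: 29797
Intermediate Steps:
a = 4 (a = 16 - 4*3 = 16 - 12 = 4)
n = 10 (n = 5 - 1*(-5) = 5 + 5 = 10)
y(s) = 10
w = 9 (w = 4 - 1*(-5) = 4 + 5 = 9)
V(N, X) = 54 (V(N, X) = -2*9*(-3) = -18*(-3) = 54)
-(-29743 - V(y(7) - 1*(-103), 18 + 43)) = -(-29743 - 1*54) = -(-29743 - 54) = -1*(-29797) = 29797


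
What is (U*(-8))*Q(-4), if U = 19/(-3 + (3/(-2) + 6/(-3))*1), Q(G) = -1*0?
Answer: 0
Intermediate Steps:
Q(G) = 0
U = -38/13 (U = 19/(-3 + (3*(-1/2) + 6*(-1/3))*1) = 19/(-3 + (-3/2 - 2)*1) = 19/(-3 - 7/2*1) = 19/(-3 - 7/2) = 19/(-13/2) = 19*(-2/13) = -38/13 ≈ -2.9231)
(U*(-8))*Q(-4) = -38/13*(-8)*0 = (304/13)*0 = 0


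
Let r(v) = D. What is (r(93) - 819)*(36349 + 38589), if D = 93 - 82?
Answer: -60549904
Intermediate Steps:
D = 11
r(v) = 11
(r(93) - 819)*(36349 + 38589) = (11 - 819)*(36349 + 38589) = -808*74938 = -60549904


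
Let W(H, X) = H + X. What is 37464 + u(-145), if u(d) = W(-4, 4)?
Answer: 37464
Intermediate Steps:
u(d) = 0 (u(d) = -4 + 4 = 0)
37464 + u(-145) = 37464 + 0 = 37464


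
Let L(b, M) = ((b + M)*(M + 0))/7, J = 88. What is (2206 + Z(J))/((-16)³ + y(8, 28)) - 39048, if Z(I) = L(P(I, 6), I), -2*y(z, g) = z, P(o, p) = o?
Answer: -112070853/2870 ≈ -39049.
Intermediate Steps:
y(z, g) = -z/2
L(b, M) = M*(M + b)/7 (L(b, M) = ((M + b)*M)*(⅐) = (M*(M + b))*(⅐) = M*(M + b)/7)
Z(I) = 2*I²/7 (Z(I) = I*(I + I)/7 = I*(2*I)/7 = 2*I²/7)
(2206 + Z(J))/((-16)³ + y(8, 28)) - 39048 = (2206 + (2/7)*88²)/((-16)³ - ½*8) - 39048 = (2206 + (2/7)*7744)/(-4096 - 4) - 39048 = (2206 + 15488/7)/(-4100) - 39048 = (30930/7)*(-1/4100) - 39048 = -3093/2870 - 39048 = -112070853/2870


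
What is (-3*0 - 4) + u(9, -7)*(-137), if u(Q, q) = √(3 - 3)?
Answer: -4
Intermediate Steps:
u(Q, q) = 0 (u(Q, q) = √0 = 0)
(-3*0 - 4) + u(9, -7)*(-137) = (-3*0 - 4) + 0*(-137) = (0 - 4) + 0 = -4 + 0 = -4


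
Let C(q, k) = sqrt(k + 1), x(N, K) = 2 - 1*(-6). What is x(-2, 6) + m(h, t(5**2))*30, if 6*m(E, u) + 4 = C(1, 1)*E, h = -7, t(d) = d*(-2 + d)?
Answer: -12 - 35*sqrt(2) ≈ -61.497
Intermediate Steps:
x(N, K) = 8 (x(N, K) = 2 + 6 = 8)
C(q, k) = sqrt(1 + k)
m(E, u) = -2/3 + E*sqrt(2)/6 (m(E, u) = -2/3 + (sqrt(1 + 1)*E)/6 = -2/3 + (sqrt(2)*E)/6 = -2/3 + (E*sqrt(2))/6 = -2/3 + E*sqrt(2)/6)
x(-2, 6) + m(h, t(5**2))*30 = 8 + (-2/3 + (1/6)*(-7)*sqrt(2))*30 = 8 + (-2/3 - 7*sqrt(2)/6)*30 = 8 + (-20 - 35*sqrt(2)) = -12 - 35*sqrt(2)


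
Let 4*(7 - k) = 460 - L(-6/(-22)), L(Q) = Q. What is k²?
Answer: 22553001/1936 ≈ 11649.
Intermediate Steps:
k = -4749/44 (k = 7 - (460 - (-6)/(-22))/4 = 7 - (460 - (-6)*(-1)/22)/4 = 7 - (460 - 1*3/11)/4 = 7 - (460 - 3/11)/4 = 7 - ¼*5057/11 = 7 - 5057/44 = -4749/44 ≈ -107.93)
k² = (-4749/44)² = 22553001/1936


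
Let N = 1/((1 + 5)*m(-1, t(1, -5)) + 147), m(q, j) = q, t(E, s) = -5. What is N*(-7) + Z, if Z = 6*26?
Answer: 21989/141 ≈ 155.95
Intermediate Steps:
Z = 156
N = 1/141 (N = 1/((1 + 5)*(-1) + 147) = 1/(6*(-1) + 147) = 1/(-6 + 147) = 1/141 ≈ 0.0070922)
N*(-7) + Z = (1/141)*(-7) + 156 = -7/141 + 156 = 21989/141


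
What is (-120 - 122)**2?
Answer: 58564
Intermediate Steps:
(-120 - 122)**2 = (-242)**2 = 58564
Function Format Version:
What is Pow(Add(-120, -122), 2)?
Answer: 58564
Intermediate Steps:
Pow(Add(-120, -122), 2) = Pow(-242, 2) = 58564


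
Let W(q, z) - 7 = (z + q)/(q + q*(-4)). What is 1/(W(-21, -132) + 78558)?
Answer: 7/549938 ≈ 1.2729e-5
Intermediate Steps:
W(q, z) = 7 - (q + z)/(3*q) (W(q, z) = 7 + (z + q)/(q + q*(-4)) = 7 + (q + z)/(q - 4*q) = 7 + (q + z)/((-3*q)) = 7 + (q + z)*(-1/(3*q)) = 7 - (q + z)/(3*q))
1/(W(-21, -132) + 78558) = 1/((⅓)*(-1*(-132) + 20*(-21))/(-21) + 78558) = 1/((⅓)*(-1/21)*(132 - 420) + 78558) = 1/((⅓)*(-1/21)*(-288) + 78558) = 1/(32/7 + 78558) = 1/(549938/7) = 7/549938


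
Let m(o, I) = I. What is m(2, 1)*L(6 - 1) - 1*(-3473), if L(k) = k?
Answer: 3478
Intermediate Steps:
m(2, 1)*L(6 - 1) - 1*(-3473) = 1*(6 - 1) - 1*(-3473) = 1*5 + 3473 = 5 + 3473 = 3478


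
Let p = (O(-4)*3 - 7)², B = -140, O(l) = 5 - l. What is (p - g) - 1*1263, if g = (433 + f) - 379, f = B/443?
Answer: -406091/443 ≈ -916.68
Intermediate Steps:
f = -140/443 ≈ -0.31603
g = 23782/443 (g = (433 - 140/443) - 379 = 191679/443 - 379 = 23782/443 ≈ 53.684)
p = 400 (p = ((5 - 1*(-4))*3 - 7)² = ((5 + 4)*3 - 7)² = (9*3 - 7)² = (27 - 7)² = 20² = 400)
(p - g) - 1*1263 = (400 - 1*23782/443) - 1*1263 = (400 - 23782/443) - 1263 = 153418/443 - 1263 = -406091/443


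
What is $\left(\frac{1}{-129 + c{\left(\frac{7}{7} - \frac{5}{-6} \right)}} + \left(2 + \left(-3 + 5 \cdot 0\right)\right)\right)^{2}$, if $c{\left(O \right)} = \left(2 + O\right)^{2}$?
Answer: $\frac{17230801}{16933225} \approx 1.0176$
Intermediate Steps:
$\left(\frac{1}{-129 + c{\left(\frac{7}{7} - \frac{5}{-6} \right)}} + \left(2 + \left(-3 + 5 \cdot 0\right)\right)\right)^{2} = \left(\frac{1}{-129 + \left(2 + \left(\frac{7}{7} - \frac{5}{-6}\right)\right)^{2}} + \left(2 + \left(-3 + 5 \cdot 0\right)\right)\right)^{2} = \left(\frac{1}{-129 + \left(2 + \left(7 \cdot \frac{1}{7} - - \frac{5}{6}\right)\right)^{2}} + \left(2 + \left(-3 + 0\right)\right)\right)^{2} = \left(\frac{1}{-129 + \left(2 + \left(1 + \frac{5}{6}\right)\right)^{2}} + \left(2 - 3\right)\right)^{2} = \left(\frac{1}{-129 + \left(2 + \frac{11}{6}\right)^{2}} - 1\right)^{2} = \left(\frac{1}{-129 + \left(\frac{23}{6}\right)^{2}} - 1\right)^{2} = \left(\frac{1}{-129 + \frac{529}{36}} - 1\right)^{2} = \left(\frac{1}{- \frac{4115}{36}} - 1\right)^{2} = \left(- \frac{36}{4115} - 1\right)^{2} = \left(- \frac{4151}{4115}\right)^{2} = \frac{17230801}{16933225}$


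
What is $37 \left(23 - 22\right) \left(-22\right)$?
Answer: $-814$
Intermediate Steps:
$37 \left(23 - 22\right) \left(-22\right) = 37 \cdot 1 \left(-22\right) = 37 \left(-22\right) = -814$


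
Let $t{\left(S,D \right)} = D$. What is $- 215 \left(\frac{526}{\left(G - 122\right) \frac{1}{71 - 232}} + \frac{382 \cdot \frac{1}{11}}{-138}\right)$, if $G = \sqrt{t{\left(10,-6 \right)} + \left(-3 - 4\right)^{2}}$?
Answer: $- \frac{561789237785}{3754773} - \frac{18207490 \sqrt{43}}{14841} \approx -1.5767 \cdot 10^{5}$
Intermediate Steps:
$G = \sqrt{43}$ ($G = \sqrt{-6 + \left(-3 - 4\right)^{2}} = \sqrt{-6 + \left(-7\right)^{2}} = \sqrt{-6 + 49} = \sqrt{43} \approx 6.5574$)
$- 215 \left(\frac{526}{\left(G - 122\right) \frac{1}{71 - 232}} + \frac{382 \cdot \frac{1}{11}}{-138}\right) = - 215 \left(\frac{526}{\left(\sqrt{43} - 122\right) \frac{1}{71 - 232}} + \frac{382 \cdot \frac{1}{11}}{-138}\right) = - 215 \left(\frac{526}{\left(-122 + \sqrt{43}\right) \frac{1}{-161}} + 382 \cdot \frac{1}{11} \left(- \frac{1}{138}\right)\right) = - 215 \left(\frac{526}{\left(-122 + \sqrt{43}\right) \left(- \frac{1}{161}\right)} + \frac{382}{11} \left(- \frac{1}{138}\right)\right) = - 215 \left(\frac{526}{\frac{122}{161} - \frac{\sqrt{43}}{161}} - \frac{191}{759}\right) = - 215 \left(- \frac{191}{759} + \frac{526}{\frac{122}{161} - \frac{\sqrt{43}}{161}}\right) = \frac{41065}{759} - \frac{113090}{\frac{122}{161} - \frac{\sqrt{43}}{161}}$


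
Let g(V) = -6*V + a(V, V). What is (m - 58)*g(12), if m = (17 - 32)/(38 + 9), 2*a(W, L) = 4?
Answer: 191870/47 ≈ 4082.3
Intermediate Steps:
a(W, L) = 2 (a(W, L) = (½)*4 = 2)
g(V) = 2 - 6*V (g(V) = -6*V + 2 = 2 - 6*V)
m = -15/47 ≈ -0.31915
(m - 58)*g(12) = (-15/47 - 58)*(2 - 6*12) = -2741*(2 - 72)/47 = -2741/47*(-70) = 191870/47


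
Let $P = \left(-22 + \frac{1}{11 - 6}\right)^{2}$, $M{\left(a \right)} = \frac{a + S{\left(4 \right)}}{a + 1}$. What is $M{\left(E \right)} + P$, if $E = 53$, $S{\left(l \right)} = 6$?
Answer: $\frac{643049}{1350} \approx 476.33$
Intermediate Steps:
$M{\left(a \right)} = \frac{6 + a}{1 + a}$ ($M{\left(a \right)} = \frac{a + 6}{a + 1} = \frac{6 + a}{1 + a}$)
$P = \frac{11881}{25}$ ($P = \left(-22 + \frac{1}{5}\right)^{2} = \left(- \frac{109}{5}\right)^{2} = \frac{11881}{25} \approx 475.24$)
$M{\left(E \right)} + P = \frac{6 + 53}{1 + 53} + \frac{11881}{25} = \frac{1}{54} \cdot 59 + \frac{11881}{25} = \frac{59}{54} + \frac{11881}{25} = \frac{643049}{1350}$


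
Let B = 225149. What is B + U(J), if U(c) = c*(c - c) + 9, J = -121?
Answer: 225158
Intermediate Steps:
U(c) = 9 (U(c) = c*0 + 9 = 0 + 9 = 9)
B + U(J) = 225149 + 9 = 225158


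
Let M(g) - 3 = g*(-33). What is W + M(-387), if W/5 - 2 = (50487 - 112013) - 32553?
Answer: -457611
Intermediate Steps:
M(g) = 3 - 33*g (M(g) = 3 + g*(-33) = 3 - 33*g)
W = -470385 (W = 10 + 5*((50487 - 112013) - 32553) = 10 + 5*(-61526 - 32553) = 10 + 5*(-94079) = 10 - 470395 = -470385)
W + M(-387) = -470385 + (3 - 33*(-387)) = -470385 + (3 + 12771) = -470385 + 12774 = -457611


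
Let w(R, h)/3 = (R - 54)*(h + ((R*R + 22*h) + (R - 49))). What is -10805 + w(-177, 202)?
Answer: -24784862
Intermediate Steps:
w(R, h) = 3*(-54 + R)*(-49 + R + R**2 + 23*h) (w(R, h) = 3*((R - 54)*(h + ((R*R + 22*h) + (R - 49)))) = 3*((-54 + R)*(h + ((R**2 + 22*h) + (-49 + R)))) = 3*((-54 + R)*(h + (-49 + R + R**2 + 22*h))) = 3*((-54 + R)*(-49 + R + R**2 + 23*h)) = 3*(-54 + R)*(-49 + R + R**2 + 23*h))
-10805 + w(-177, 202) = -10805 + (7938 - 3726*202 - 309*(-177) - 159*(-177)**2 + 3*(-177)**3 + 69*(-177)*202) = -10805 + (7938 - 752652 + 54693 - 159*31329 + 3*(-5545233) - 2467026) = -10805 + (7938 - 752652 + 54693 - 4981311 - 16635699 - 2467026) = -10805 - 24774057 = -24784862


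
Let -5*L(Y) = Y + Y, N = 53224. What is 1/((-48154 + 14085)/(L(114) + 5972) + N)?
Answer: 29632/1576963223 ≈ 1.8791e-5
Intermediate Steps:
L(Y) = -2*Y/5 (L(Y) = -(Y + Y)/5 = -2*Y/5)
1/((-48154 + 14085)/(L(114) + 5972) + N) = 1/((-48154 + 14085)/(-⅖*114 + 5972) + 53224) = 1/(-34069/(-228/5 + 5972) + 53224) = 1/(-34069/29632/5 + 53224) = 1/(-34069*5/29632 + 53224) = 1/(-170345/29632 + 53224) = 1/(1576963223/29632) = 29632/1576963223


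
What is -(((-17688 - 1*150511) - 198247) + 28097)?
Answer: 338349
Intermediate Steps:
-(((-17688 - 1*150511) - 198247) + 28097) = -(((-17688 - 150511) - 198247) + 28097) = -((-168199 - 198247) + 28097) = -(-366446 + 28097) = -1*(-338349) = 338349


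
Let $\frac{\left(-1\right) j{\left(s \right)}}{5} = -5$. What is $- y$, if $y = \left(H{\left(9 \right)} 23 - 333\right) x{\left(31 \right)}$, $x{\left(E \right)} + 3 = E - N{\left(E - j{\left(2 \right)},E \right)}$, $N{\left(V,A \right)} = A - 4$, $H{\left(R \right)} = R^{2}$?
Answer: $-1530$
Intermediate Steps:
$j{\left(s \right)} = 25$ ($j{\left(s \right)} = \left(-5\right) \left(-5\right) = 25$)
$N{\left(V,A \right)} = -4 + A$
$x{\left(E \right)} = 1$ ($x{\left(E \right)} = -3 + \left(E - \left(-4 + E\right)\right) = -3 + 4 = 1$)
$y = 1530$ ($y = \left(9^{2} \cdot 23 - 333\right) 1 = \left(81 \cdot 23 - 333\right) 1 = \left(1863 - 333\right) 1 = 1530 \cdot 1 = 1530$)
$- y = \left(-1\right) 1530 = -1530$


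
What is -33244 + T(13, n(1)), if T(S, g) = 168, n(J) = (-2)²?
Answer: -33076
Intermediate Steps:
n(J) = 4
-33244 + T(13, n(1)) = -33244 + 168 = -33076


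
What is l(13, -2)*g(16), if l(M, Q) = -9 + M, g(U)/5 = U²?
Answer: 5120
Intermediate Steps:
g(U) = 5*U²
l(13, -2)*g(16) = (-9 + 13)*(5*16²) = 4*(5*256) = 4*1280 = 5120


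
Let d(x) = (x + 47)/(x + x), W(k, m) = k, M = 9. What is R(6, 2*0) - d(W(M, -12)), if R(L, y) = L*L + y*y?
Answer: 296/9 ≈ 32.889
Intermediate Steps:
R(L, y) = L² + y²
d(x) = (47 + x)/(2*x) (d(x) = (47 + x)/((2*x)) = (47 + x)*(1/(2*x)) = (47 + x)/(2*x))
R(6, 2*0) - d(W(M, -12)) = (6² + (2*0)²) - (47 + 9)/(2*9) = (36 + 0²) - 56/(2*9) = (36 + 0) - 1*28/9 = 36 - 28/9 = 296/9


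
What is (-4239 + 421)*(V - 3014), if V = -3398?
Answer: 24481016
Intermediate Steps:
(-4239 + 421)*(V - 3014) = (-4239 + 421)*(-3398 - 3014) = -3818*(-6412) = 24481016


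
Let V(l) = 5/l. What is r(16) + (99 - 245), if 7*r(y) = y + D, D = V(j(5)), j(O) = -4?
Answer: -4029/28 ≈ -143.89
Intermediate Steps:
D = -5/4 (D = 5/(-4) = 5*(-¼) = -5/4 ≈ -1.2500)
r(y) = -5/28 + y/7 (r(y) = (y - 5/4)/7 = (-5/4 + y)/7 = -5/28 + y/7)
r(16) + (99 - 245) = (-5/28 + (⅐)*16) + (99 - 245) = (-5/28 + 16/7) - 146 = 59/28 - 146 = -4029/28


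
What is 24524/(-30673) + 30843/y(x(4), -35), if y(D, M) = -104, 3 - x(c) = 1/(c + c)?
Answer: -948597835/3189992 ≈ -297.37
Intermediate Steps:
x(c) = 3 - 1/(2*c) (x(c) = 3 - 1/(c + c) = 3 - 1/(2*c))
24524/(-30673) + 30843/y(x(4), -35) = 24524/(-30673) + 30843/(-104) = 24524*(-1/30673) + 30843*(-1/104) = -24524/30673 - 30843/104 = -948597835/3189992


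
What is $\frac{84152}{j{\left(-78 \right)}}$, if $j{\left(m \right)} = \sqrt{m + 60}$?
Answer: $- \frac{42076 i \sqrt{2}}{3} \approx - 19835.0 i$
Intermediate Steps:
$j{\left(m \right)} = \sqrt{60 + m}$
$\frac{84152}{j{\left(-78 \right)}} = \frac{84152}{\sqrt{60 - 78}} = \frac{84152}{\sqrt{-18}} = \frac{84152}{3 i \sqrt{2}} = 84152 \left(- \frac{i \sqrt{2}}{6}\right) = - \frac{42076 i \sqrt{2}}{3}$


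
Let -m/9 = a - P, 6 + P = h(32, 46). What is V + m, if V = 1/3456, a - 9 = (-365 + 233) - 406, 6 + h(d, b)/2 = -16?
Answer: 14898817/3456 ≈ 4311.0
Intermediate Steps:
h(d, b) = -44 (h(d, b) = -12 + 2*(-16) = -12 - 32 = -44)
P = -50 (P = -6 - 44 = -50)
a = -529 (a = 9 + ((-365 + 233) - 406) = 9 + (-132 - 406) = 9 - 538 = -529)
V = 1/3456 ≈ 0.00028935
m = 4311 (m = -9*(-529 - 1*(-50)) = -9*(-529 + 50) = -9*(-479) = 4311)
V + m = 1/3456 + 4311 = 14898817/3456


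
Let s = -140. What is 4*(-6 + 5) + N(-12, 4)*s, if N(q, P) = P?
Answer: -564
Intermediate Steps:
4*(-6 + 5) + N(-12, 4)*s = 4*(-6 + 5) + 4*(-140) = 4*(-1) - 560 = -4 - 560 = -564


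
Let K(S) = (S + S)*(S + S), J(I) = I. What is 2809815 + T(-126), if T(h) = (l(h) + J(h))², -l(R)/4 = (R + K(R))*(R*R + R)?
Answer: 15942564644787953691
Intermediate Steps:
K(S) = 4*S² (K(S) = (2*S)*(2*S) = 4*S²)
l(R) = -4*(R + R²)*(R + 4*R²) (l(R) = -4*(R + 4*R²)*(R*R + R) = -4*(R + 4*R²)*(R² + R) = -4*(R + 4*R²)*(R + R²) = -4*(R + R²)*(R + 4*R²))
T(h) = (h + h²*(-4 - 20*h - 16*h²))² (T(h) = (h²*(-4 - 20*h - 16*h²) + h)² = (h + h²*(-4 - 20*h - 16*h²))²)
2809815 + T(-126) = 2809815 + (-126)²*(-1 + 4*(-126)*(1 + 4*(-126)² + 5*(-126)))² = 2809815 + 15876*(-1 + 4*(-126)*(1 + 4*15876 - 630))² = 2809815 + 15876*(-1 + 4*(-126)*(1 + 63504 - 630))² = 2809815 + 15876*(-1 + 4*(-126)*62875)² = 2809815 + 15876*(-1 - 31689000)² = 2809815 + 15876*(-31689001)² = 2809815 + 15876*1004192784378001 = 2809815 + 15942564644785143876 = 15942564644787953691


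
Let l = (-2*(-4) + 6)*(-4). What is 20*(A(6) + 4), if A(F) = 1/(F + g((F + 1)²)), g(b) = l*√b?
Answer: 15430/193 ≈ 79.948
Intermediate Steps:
l = -56 (l = (8 + 6)*(-4) = 14*(-4) = -56)
g(b) = -56*√b
A(F) = 1/(F - 56*√((1 + F)²)) (A(F) = 1/(F - 56*√((F + 1)²)) = 1/(F - 56*√((1 + F)²)))
20*(A(6) + 4) = 20*(1/(6 - 56*√((1 + 6)²)) + 4) = 20*(1/(6 - 56*√(7²)) + 4) = 20*(1/(6 - 56*√49) + 4) = 20*(1/(6 - 56*7) + 4) = 20*(1/(6 - 392) + 4) = 20*(1/(-386) + 4) = 20*(-1/386 + 4) = 20*(1543/386) = 15430/193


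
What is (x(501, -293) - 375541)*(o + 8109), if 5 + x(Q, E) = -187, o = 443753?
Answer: -169779464846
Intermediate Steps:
x(Q, E) = -192 (x(Q, E) = -5 - 187 = -192)
(x(501, -293) - 375541)*(o + 8109) = (-192 - 375541)*(443753 + 8109) = -375733*451862 = -169779464846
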